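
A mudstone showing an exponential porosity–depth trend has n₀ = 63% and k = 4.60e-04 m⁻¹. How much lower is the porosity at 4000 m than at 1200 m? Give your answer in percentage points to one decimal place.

26.3 percentage points

Working in km (1 km = 1000 m; k in km⁻¹ = k in m⁻¹ × 1000):
n(1.2) = 0.63·e^(−0.46×1.2) = 0.3628
n(4) = 0.63·e^(−0.46×4) = 0.1001
Δn = 0.3628 − 0.1001 = 0.2627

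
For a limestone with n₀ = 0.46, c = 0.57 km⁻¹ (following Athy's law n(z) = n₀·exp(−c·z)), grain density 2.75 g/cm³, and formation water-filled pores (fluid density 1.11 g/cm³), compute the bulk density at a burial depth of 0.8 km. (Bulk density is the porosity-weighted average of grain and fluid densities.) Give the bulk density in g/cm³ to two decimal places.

2.27 g/cm³

Porosity at depth: n = 0.46·exp(−0.57×0.8) = 0.46×0.6338 = 0.2916
Bulk density: ρ_b = (1−n)ρ_g + n·ρ_f = 0.7084×2.75 + 0.2916×1.11
       = 1.948 + 0.324 = 2.272 g/cm³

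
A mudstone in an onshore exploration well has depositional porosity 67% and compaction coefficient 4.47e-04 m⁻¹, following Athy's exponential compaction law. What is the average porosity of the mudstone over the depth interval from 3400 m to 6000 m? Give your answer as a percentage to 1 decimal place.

8.7%

Working in km (1 km = 1000 m; c in km⁻¹ = c in m⁻¹ × 1000):
⟨φ⟩ = (1/(d₂−d₁)) ∫ φ₀ e^(−cd) dd = φ₀·(e^(−c·d₁) − e^(−c·d₂)) / (c·(d₂−d₁))
e^(−0.447×3.4) = 0.2188; e^(−0.447×6) = 0.0684
⟨φ⟩ = 0.67 × (0.2188 − 0.0684) / (0.447 × 2.6) = 0.67 × 0.1293 = 0.0867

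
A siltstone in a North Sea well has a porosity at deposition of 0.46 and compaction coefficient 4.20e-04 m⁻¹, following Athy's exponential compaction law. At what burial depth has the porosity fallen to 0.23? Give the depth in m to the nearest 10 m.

1650 m

Working in km (1 km = 1000 m; c in km⁻¹ = c in m⁻¹ × 1000):
Invert Athy's law: Z = ln(phi₀/phi) / c
Z = ln(0.46/0.23) / 0.42 = ln(2) / 0.42 = 0.6931 / 0.42 = 1.650 km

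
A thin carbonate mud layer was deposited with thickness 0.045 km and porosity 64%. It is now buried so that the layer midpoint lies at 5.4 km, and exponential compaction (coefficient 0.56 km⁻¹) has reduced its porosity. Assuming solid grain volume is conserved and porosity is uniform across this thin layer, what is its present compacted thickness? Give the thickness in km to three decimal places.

Porosity at 5.4 km: n = 0.64·exp(−0.56×5.4) = 0.0311
Solid-volume conservation: h(1−n) = h₀(1−n₀) ⇒ h = h₀·(1−n₀)/(1−n)
h = 0.045 × (1 − 0.64)/(1 − 0.0311) = 0.045 × 0.3716 = 0.0167 km

0.017 km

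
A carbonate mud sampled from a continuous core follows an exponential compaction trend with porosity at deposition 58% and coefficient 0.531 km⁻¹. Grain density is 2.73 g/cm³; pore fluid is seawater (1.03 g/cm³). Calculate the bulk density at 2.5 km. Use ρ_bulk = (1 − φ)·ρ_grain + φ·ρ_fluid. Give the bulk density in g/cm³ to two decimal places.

Porosity at depth: φ = 0.58·exp(−0.531×2.5) = 0.58×0.2651 = 0.1538
Bulk density: ρ_b = (1−φ)ρ_g + φ·ρ_f = 0.8462×2.73 + 0.1538×1.03
       = 2.310 + 0.158 = 2.469 g/cm³

2.47 g/cm³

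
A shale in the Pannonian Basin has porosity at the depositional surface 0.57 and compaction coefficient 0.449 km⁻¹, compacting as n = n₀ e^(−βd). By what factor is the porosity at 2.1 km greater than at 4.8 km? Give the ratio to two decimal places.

n(d₁)/n(d₂) = e^(−β·d₁)/e^(−β·d₂) = e^{β(d₂−d₁)}
= exp(0.449 × 2.7) = exp(1.212) = 3.3612

3.36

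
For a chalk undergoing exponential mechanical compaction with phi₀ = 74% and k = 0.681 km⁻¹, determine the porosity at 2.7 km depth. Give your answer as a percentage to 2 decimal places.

11.77%

phi = phi₀·exp(−k·z) = 0.74 × exp(−0.681 × 2.7) = 0.74 × exp(−1.839)
  = 0.74 × 0.1590 = 0.1177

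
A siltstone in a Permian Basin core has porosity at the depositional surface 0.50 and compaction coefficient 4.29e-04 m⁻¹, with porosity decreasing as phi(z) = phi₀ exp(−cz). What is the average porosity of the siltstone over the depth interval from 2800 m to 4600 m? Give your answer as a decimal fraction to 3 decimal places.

0.105

Working in km (1 km = 1000 m; c in km⁻¹ = c in m⁻¹ × 1000):
⟨phi⟩ = (1/(z₂−z₁)) ∫ phi₀ e^(−cz) dz = phi₀·(e^(−c·z₁) − e^(−c·z₂)) / (c·(z₂−z₁))
e^(−0.429×2.8) = 0.3008; e^(−0.429×4.6) = 0.1390
⟨phi⟩ = 0.5 × (0.3008 − 0.1390) / (0.429 × 1.8) = 0.5 × 0.2096 = 0.1048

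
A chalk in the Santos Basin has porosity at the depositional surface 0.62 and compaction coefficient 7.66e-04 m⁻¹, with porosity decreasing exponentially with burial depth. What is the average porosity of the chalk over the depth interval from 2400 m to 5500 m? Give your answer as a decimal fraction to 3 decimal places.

Working in km (1 km = 1000 m; β in km⁻¹ = β in m⁻¹ × 1000):
⟨n⟩ = (1/(z₂−z₁)) ∫ n₀ e^(−βz) dz = n₀·(e^(−β·z₁) − e^(−β·z₂)) / (β·(z₂−z₁))
e^(−0.766×2.4) = 0.1591; e^(−0.766×5.5) = 0.0148
⟨n⟩ = 0.62 × (0.1591 − 0.0148) / (0.766 × 3.1) = 0.62 × 0.0608 = 0.0377

0.038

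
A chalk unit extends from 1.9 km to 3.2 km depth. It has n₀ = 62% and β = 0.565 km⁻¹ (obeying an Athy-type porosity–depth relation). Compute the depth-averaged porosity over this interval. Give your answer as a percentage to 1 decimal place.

⟨n⟩ = (1/(Z₂−Z₁)) ∫ n₀ e^(−βZ) dZ = n₀·(e^(−β·Z₁) − e^(−β·Z₂)) / (β·(Z₂−Z₁))
e^(−0.565×1.9) = 0.3418; e^(−0.565×3.2) = 0.1640
⟨n⟩ = 0.62 × (0.3418 − 0.1640) / (0.565 × 1.3) = 0.62 × 0.2421 = 0.1501

15.0%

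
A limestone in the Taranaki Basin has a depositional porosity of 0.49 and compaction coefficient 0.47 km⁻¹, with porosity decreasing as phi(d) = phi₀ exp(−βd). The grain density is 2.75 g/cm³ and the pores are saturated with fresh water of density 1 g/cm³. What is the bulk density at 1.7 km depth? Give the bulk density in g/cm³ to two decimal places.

Porosity at depth: phi = 0.49·exp(−0.47×1.7) = 0.49×0.4498 = 0.2204
Bulk density: ρ_b = (1−phi)ρ_g + phi·ρ_f = 0.7796×2.75 + 0.2204×1
       = 2.144 + 0.220 = 2.364 g/cm³

2.36 g/cm³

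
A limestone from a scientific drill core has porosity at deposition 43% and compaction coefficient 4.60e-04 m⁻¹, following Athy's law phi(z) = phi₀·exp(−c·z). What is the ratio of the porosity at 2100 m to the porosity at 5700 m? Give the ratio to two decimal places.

Working in km (1 km = 1000 m; c in km⁻¹ = c in m⁻¹ × 1000):
phi(z₁)/phi(z₂) = e^(−c·z₁)/e^(−c·z₂) = e^{c(z₂−z₁)}
= exp(0.46 × 3.6) = exp(1.656) = 5.2383

5.24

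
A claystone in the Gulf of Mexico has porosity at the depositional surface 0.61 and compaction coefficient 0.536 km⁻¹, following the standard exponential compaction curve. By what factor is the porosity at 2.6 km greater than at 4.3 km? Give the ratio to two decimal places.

phi(z₁)/phi(z₂) = e^(−k·z₁)/e^(−k·z₂) = e^{k(z₂−z₁)}
= exp(0.536 × 1.7) = exp(0.9112) = 2.4873

2.49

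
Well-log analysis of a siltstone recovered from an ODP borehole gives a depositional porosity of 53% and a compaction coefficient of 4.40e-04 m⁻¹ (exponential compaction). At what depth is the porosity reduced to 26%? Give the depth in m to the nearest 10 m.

Working in km (1 km = 1000 m; c in km⁻¹ = c in m⁻¹ × 1000):
Invert Athy's law: z = ln(phi₀/phi) / c
z = ln(0.53/0.26) / 0.44 = ln(2.038) / 0.44 = 0.7122 / 0.44 = 1.619 km

1620 m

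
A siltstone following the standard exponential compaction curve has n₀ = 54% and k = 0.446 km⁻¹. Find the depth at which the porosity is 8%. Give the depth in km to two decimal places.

Invert Athy's law: d = ln(n₀/n) / k
d = ln(0.54/0.08) / 0.446 = ln(6.75) / 0.446 = 1.9095 / 0.446 = 4.281 km

4.28 km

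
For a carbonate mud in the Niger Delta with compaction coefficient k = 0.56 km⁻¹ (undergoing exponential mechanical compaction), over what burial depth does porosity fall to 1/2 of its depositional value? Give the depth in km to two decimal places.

1.24 km

n/n₀ = 1/2 ⇒ exp(−k·d) = 1/2 ⇒ d = ln(2) / k
d = 0.6931 / 0.56 = 1.238 km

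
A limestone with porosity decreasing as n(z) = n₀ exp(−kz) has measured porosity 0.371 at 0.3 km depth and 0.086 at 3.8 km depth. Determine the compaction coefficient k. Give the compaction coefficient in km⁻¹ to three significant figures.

0.418 km⁻¹

Athy: n(z) = n₀ e^(−kz) ⇒ n₁/n₂ = e^{k(z₂−z₁)} ⇒ k = ln(n₁/n₂)/(z₂−z₁)
k = ln(0.371/0.086) / (3.8 − 0.3) = ln(4.314) / 3.5 = 1.4619 / 3.5 = 0.4177 km⁻¹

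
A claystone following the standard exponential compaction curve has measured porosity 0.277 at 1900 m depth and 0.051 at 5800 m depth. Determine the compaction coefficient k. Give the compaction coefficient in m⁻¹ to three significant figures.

Working in km (1 km = 1000 m; k in km⁻¹ = k in m⁻¹ × 1000):
Athy: n(Z) = n₀ e^(−kZ) ⇒ n₁/n₂ = e^{k(Z₂−Z₁)} ⇒ k = ln(n₁/n₂)/(Z₂−Z₁)
k = ln(0.277/0.051) / (5.8 − 1.9) = ln(5.431) / 3.9 = 1.6922 / 3.9 = 0.4339 km⁻¹

0.000434 m⁻¹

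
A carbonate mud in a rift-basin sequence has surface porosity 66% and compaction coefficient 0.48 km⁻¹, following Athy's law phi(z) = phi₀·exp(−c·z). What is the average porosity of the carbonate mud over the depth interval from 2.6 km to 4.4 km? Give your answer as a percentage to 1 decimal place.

12.7%

⟨phi⟩ = (1/(z₂−z₁)) ∫ phi₀ e^(−cz) dz = phi₀·(e^(−c·z₁) − e^(−c·z₂)) / (c·(z₂−z₁))
e^(−0.48×2.6) = 0.2871; e^(−0.48×4.4) = 0.1210
⟨phi⟩ = 0.66 × (0.2871 − 0.1210) / (0.48 × 1.8) = 0.66 × 0.1922 = 0.1269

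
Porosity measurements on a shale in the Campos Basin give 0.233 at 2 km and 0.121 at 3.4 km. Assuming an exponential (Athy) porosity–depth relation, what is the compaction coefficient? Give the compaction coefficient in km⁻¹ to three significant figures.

Athy: n(d) = n₀ e^(−cd) ⇒ n₁/n₂ = e^{c(d₂−d₁)} ⇒ c = ln(n₁/n₂)/(d₂−d₁)
c = ln(0.233/0.121) / (3.4 − 2) = ln(1.926) / 1.4 = 0.6552 / 1.4 = 0.468 km⁻¹

0.468 km⁻¹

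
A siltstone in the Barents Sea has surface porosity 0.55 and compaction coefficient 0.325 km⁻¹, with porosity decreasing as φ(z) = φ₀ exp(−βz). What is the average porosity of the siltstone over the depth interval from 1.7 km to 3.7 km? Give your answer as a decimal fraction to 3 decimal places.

0.233

⟨φ⟩ = (1/(z₂−z₁)) ∫ φ₀ e^(−βz) dz = φ₀·(e^(−β·z₁) − e^(−β·z₂)) / (β·(z₂−z₁))
e^(−0.325×1.7) = 0.5755; e^(−0.325×3.7) = 0.3004
⟨φ⟩ = 0.55 × (0.5755 − 0.3004) / (0.325 × 2) = 0.55 × 0.4232 = 0.2327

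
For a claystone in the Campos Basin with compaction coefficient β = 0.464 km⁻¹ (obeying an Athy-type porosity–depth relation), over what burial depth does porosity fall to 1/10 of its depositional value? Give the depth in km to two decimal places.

n/n₀ = 1/10 ⇒ exp(−β·Z) = 1/10 ⇒ Z = ln(10) / β
Z = 2.3026 / 0.464 = 4.962 km

4.96 km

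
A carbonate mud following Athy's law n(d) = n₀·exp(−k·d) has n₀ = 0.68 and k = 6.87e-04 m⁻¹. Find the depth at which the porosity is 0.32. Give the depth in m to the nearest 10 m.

Working in km (1 km = 1000 m; k in km⁻¹ = k in m⁻¹ × 1000):
Invert Athy's law: d = ln(n₀/n) / k
d = ln(0.68/0.32) / 0.687 = ln(2.125) / 0.687 = 0.7538 / 0.687 = 1.097 km

1100 m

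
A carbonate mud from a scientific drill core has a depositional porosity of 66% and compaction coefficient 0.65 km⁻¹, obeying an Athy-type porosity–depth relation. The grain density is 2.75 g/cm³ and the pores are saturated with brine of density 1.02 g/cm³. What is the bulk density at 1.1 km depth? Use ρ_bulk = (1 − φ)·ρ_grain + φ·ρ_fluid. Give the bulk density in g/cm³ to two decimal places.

Porosity at depth: φ = 0.66·exp(−0.65×1.1) = 0.66×0.4892 = 0.3229
Bulk density: ρ_b = (1−φ)ρ_g + φ·ρ_f = 0.6771×2.75 + 0.3229×1.02
       = 1.862 + 0.329 = 2.191 g/cm³

2.19 g/cm³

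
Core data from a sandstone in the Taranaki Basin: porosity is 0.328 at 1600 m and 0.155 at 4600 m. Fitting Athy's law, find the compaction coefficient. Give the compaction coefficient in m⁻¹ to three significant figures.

0.000250 m⁻¹

Working in km (1 km = 1000 m; k in km⁻¹ = k in m⁻¹ × 1000):
Athy: n(d) = n₀ e^(−kd) ⇒ n₁/n₂ = e^{k(d₂−d₁)} ⇒ k = ln(n₁/n₂)/(d₂−d₁)
k = ln(0.328/0.155) / (4.6 − 1.6) = ln(2.116) / 3 = 0.7496 / 3 = 0.2499 km⁻¹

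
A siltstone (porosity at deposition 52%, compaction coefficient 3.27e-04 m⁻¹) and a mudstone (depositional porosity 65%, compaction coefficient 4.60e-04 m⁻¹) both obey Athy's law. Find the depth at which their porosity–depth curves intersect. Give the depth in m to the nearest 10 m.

Working in km (1 km = 1000 m; β in km⁻¹ = β in m⁻¹ × 1000):
Set φ₀ₐ e^(−βₐz) = φ₀ᵦ e^(−βᵦz) ⇒ ln(φ₀ₐ/φ₀ᵦ) = (βₐ − βᵦ)·z
z = ln(0.52/0.65) / (0.327 − 0.46) = -0.2231 / -0.133 = 1.678 km

1680 m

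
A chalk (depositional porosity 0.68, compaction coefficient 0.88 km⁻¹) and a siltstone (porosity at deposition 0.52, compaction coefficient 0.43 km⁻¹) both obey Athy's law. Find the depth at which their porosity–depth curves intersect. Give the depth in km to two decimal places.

Set n₀ₐ e^(−βₐd) = n₀ᵦ e^(−βᵦd) ⇒ ln(n₀ₐ/n₀ᵦ) = (βₐ − βᵦ)·d
d = ln(0.68/0.52) / (0.88 − 0.43) = 0.2683 / 0.45 = 0.596 km

0.60 km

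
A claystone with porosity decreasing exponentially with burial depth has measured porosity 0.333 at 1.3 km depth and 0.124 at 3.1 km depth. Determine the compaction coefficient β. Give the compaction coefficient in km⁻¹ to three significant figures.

0.549 km⁻¹

Athy: phi(Z) = phi₀ e^(−βZ) ⇒ phi₁/phi₂ = e^{β(Z₂−Z₁)} ⇒ β = ln(phi₁/phi₂)/(Z₂−Z₁)
β = ln(0.333/0.124) / (3.1 − 1.3) = ln(2.685) / 1.8 = 0.9879 / 1.8 = 0.5488 km⁻¹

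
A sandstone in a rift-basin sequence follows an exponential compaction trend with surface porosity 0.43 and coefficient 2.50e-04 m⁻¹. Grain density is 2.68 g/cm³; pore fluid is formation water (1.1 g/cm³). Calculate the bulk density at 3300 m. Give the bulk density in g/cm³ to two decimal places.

2.38 g/cm³

Working in km (1 km = 1000 m; β in km⁻¹ = β in m⁻¹ × 1000):
Porosity at depth: phi = 0.43·exp(−0.25×3.3) = 0.43×0.4382 = 0.1884
Bulk density: ρ_b = (1−phi)ρ_g + phi·ρ_f = 0.8116×2.68 + 0.1884×1.1
       = 2.175 + 0.207 = 2.382 g/cm³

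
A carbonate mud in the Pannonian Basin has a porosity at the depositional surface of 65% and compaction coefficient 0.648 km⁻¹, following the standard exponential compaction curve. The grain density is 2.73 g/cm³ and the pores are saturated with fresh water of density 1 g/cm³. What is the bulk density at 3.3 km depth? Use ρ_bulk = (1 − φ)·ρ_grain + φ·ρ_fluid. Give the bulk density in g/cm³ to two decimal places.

2.60 g/cm³

Porosity at depth: n = 0.65·exp(−0.648×3.3) = 0.65×0.1178 = 0.0766
Bulk density: ρ_b = (1−n)ρ_g + n·ρ_f = 0.9234×2.73 + 0.0766×1
       = 2.521 + 0.077 = 2.597 g/cm³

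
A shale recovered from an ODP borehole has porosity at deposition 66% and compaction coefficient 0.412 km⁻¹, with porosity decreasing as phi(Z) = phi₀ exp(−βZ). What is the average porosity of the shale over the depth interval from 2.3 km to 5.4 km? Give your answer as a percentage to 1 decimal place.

14.4%

⟨phi⟩ = (1/(Z₂−Z₁)) ∫ phi₀ e^(−βZ) dZ = phi₀·(e^(−β·Z₁) − e^(−β·Z₂)) / (β·(Z₂−Z₁))
e^(−0.412×2.3) = 0.3877; e^(−0.412×5.4) = 0.1081
⟨phi⟩ = 0.66 × (0.3877 − 0.1081) / (0.412 × 3.1) = 0.66 × 0.2189 = 0.1445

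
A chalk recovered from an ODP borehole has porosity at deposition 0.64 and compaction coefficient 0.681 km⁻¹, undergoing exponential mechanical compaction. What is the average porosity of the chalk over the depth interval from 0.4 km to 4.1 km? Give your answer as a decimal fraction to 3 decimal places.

0.178

⟨phi⟩ = (1/(d₂−d₁)) ∫ phi₀ e^(−kd) dd = phi₀·(e^(−k·d₁) − e^(−k·d₂)) / (k·(d₂−d₁))
e^(−0.681×0.4) = 0.7615; e^(−0.681×4.1) = 0.0613
⟨phi⟩ = 0.64 × (0.7615 − 0.0613) / (0.681 × 3.7) = 0.64 × 0.2779 = 0.1779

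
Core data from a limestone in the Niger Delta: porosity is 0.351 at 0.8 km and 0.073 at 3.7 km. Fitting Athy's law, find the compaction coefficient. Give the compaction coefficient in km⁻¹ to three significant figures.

Athy: phi(Z) = phi₀ e^(−kZ) ⇒ phi₁/phi₂ = e^{k(Z₂−Z₁)} ⇒ k = ln(phi₁/phi₂)/(Z₂−Z₁)
k = ln(0.351/0.073) / (3.7 − 0.8) = ln(4.808) / 2.9 = 1.5703 / 2.9 = 0.5415 km⁻¹

0.541 km⁻¹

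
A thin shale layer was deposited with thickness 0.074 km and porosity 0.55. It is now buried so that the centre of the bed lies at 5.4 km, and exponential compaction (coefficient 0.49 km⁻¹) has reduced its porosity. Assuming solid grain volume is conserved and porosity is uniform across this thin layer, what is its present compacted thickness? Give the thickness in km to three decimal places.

0.035 km

Porosity at 5.4 km: phi = 0.55·exp(−0.49×5.4) = 0.0390
Solid-volume conservation: h(1−phi) = h₀(1−phi₀) ⇒ h = h₀·(1−phi₀)/(1−phi)
h = 0.074 × (1 − 0.55)/(1 − 0.0390) = 0.074 × 0.4683 = 0.0347 km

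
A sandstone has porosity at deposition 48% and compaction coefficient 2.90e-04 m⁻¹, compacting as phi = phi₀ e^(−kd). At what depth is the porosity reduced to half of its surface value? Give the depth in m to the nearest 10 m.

Working in km (1 km = 1000 m; k in km⁻¹ = k in m⁻¹ × 1000):
phi/phi₀ = 1/2 ⇒ exp(−k·d) = 1/2 ⇒ d = ln(2) / k
d = 0.6931 / 0.29 = 2.390 km

2390 m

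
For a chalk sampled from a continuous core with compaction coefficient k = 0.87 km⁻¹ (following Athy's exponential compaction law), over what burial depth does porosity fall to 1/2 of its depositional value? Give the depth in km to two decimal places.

0.80 km

phi/phi₀ = 1/2 ⇒ exp(−k·z) = 1/2 ⇒ z = ln(2) / k
z = 0.6931 / 0.87 = 0.797 km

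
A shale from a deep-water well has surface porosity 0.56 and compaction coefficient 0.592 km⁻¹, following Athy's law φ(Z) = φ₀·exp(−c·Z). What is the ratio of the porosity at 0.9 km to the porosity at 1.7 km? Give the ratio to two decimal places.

1.61

φ(Z₁)/φ(Z₂) = e^(−c·Z₁)/e^(−c·Z₂) = e^{c(Z₂−Z₁)}
= exp(0.592 × 0.8) = exp(0.4736) = 1.6058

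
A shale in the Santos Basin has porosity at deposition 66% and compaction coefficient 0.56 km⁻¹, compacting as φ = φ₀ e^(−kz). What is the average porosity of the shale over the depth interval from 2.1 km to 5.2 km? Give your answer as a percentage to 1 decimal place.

⟨φ⟩ = (1/(z₂−z₁)) ∫ φ₀ e^(−kz) dz = φ₀·(e^(−k·z₁) − e^(−k·z₂)) / (k·(z₂−z₁))
e^(−0.56×2.1) = 0.3085; e^(−0.56×5.2) = 0.0544
⟨φ⟩ = 0.66 × (0.3085 − 0.0544) / (0.56 × 3.1) = 0.66 × 0.1464 = 0.0966

9.7%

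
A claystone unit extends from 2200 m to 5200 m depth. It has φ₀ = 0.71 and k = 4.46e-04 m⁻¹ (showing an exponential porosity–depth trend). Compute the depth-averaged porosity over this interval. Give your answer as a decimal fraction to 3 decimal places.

0.147

Working in km (1 km = 1000 m; k in km⁻¹ = k in m⁻¹ × 1000):
⟨φ⟩ = (1/(Z₂−Z₁)) ∫ φ₀ e^(−kZ) dZ = φ₀·(e^(−k·Z₁) − e^(−k·Z₂)) / (k·(Z₂−Z₁))
e^(−0.446×2.2) = 0.3749; e^(−0.446×5.2) = 0.0984
⟨φ⟩ = 0.71 × (0.3749 − 0.0984) / (0.446 × 3) = 0.71 × 0.2067 = 0.1467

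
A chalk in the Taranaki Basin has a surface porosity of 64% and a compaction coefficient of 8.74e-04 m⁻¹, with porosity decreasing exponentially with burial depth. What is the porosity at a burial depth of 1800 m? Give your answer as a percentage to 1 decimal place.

13.3%

Working in km (1 km = 1000 m; k in km⁻¹ = k in m⁻¹ × 1000):
n = n₀·exp(−k·z) = 0.64 × exp(−0.874 × 1.8) = 0.64 × exp(−1.573)
  = 0.64 × 0.2074 = 0.1327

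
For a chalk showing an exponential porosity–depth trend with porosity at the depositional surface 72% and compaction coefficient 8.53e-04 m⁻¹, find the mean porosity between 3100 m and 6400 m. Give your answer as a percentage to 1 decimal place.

Working in km (1 km = 1000 m; c in km⁻¹ = c in m⁻¹ × 1000):
⟨n⟩ = (1/(d₂−d₁)) ∫ n₀ e^(−cd) dd = n₀·(e^(−c·d₁) − e^(−c·d₂)) / (c·(d₂−d₁))
e^(−0.853×3.1) = 0.0711; e^(−0.853×6.4) = 0.0043
⟨n⟩ = 0.72 × (0.0711 − 0.0043) / (0.853 × 3.3) = 0.72 × 0.0237 = 0.0171

1.7%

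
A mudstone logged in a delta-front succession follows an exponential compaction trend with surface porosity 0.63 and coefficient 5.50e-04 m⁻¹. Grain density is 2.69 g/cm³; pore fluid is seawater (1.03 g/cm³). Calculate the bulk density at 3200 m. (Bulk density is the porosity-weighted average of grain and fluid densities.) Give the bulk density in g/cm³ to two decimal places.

2.51 g/cm³

Working in km (1 km = 1000 m; β in km⁻¹ = β in m⁻¹ × 1000):
Porosity at depth: n = 0.63·exp(−0.55×3.2) = 0.63×0.1720 = 0.1084
Bulk density: ρ_b = (1−n)ρ_g + n·ρ_f = 0.8916×2.69 + 0.1084×1.03
       = 2.398 + 0.112 = 2.510 g/cm³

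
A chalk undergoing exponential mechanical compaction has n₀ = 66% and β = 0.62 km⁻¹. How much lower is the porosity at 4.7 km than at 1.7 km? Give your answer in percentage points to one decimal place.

19.4 percentage points

n(1.7) = 0.66·e^(−0.62×1.7) = 0.2300
n(4.7) = 0.66·e^(−0.62×4.7) = 0.0358
Δn = 0.2300 − 0.0358 = 0.1942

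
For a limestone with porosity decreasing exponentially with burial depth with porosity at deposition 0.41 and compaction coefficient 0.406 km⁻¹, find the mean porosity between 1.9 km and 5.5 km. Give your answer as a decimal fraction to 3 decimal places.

⟨φ⟩ = (1/(Z₂−Z₁)) ∫ φ₀ e^(−cZ) dZ = φ₀·(e^(−c·Z₁) − e^(−c·Z₂)) / (c·(Z₂−Z₁))
e^(−0.406×1.9) = 0.4624; e^(−0.406×5.5) = 0.1072
⟨φ⟩ = 0.41 × (0.4624 − 0.1072) / (0.406 × 3.6) = 0.41 × 0.2430 = 0.0996

0.100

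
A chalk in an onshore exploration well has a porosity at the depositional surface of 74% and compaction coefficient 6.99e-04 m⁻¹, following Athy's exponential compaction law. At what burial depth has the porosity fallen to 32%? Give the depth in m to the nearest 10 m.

Working in km (1 km = 1000 m; β in km⁻¹ = β in m⁻¹ × 1000):
Invert Athy's law: z = ln(n₀/n) / β
z = ln(0.74/0.32) / 0.699 = ln(2.312) / 0.699 = 0.8383 / 0.699 = 1.199 km

1200 m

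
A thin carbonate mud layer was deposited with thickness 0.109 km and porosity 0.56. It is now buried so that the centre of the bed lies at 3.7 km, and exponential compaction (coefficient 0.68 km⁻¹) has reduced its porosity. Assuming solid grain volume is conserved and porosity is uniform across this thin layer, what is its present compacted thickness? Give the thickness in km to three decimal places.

Porosity at 3.7 km: φ = 0.56·exp(−0.68×3.7) = 0.0452
Solid-volume conservation: h(1−φ) = h₀(1−φ₀) ⇒ h = h₀·(1−φ₀)/(1−φ)
h = 0.109 × (1 − 0.56)/(1 − 0.0452) = 0.109 × 0.4608 = 0.0502 km

0.050 km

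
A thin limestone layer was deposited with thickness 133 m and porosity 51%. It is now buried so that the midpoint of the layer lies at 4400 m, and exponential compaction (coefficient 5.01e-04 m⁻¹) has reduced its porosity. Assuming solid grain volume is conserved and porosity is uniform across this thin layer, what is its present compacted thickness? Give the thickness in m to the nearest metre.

Working in km (1 km = 1000 m; c in km⁻¹ = c in m⁻¹ × 1000):
Porosity at 4.4 km: phi = 0.51·exp(−0.501×4.4) = 0.0563
Solid-volume conservation: h(1−phi) = h₀(1−phi₀) ⇒ h = h₀·(1−phi₀)/(1−phi)
h = 0.133 × (1 − 0.51)/(1 − 0.0563) = 0.133 × 0.5192 = 0.0691 km

69 m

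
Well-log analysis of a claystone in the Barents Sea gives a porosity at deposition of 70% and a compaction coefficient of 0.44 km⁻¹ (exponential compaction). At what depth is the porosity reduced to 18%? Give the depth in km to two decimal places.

3.09 km

Invert Athy's law: z = ln(φ₀/φ) / c
z = ln(0.7/0.18) / 0.44 = ln(3.889) / 0.44 = 1.3581 / 0.44 = 3.087 km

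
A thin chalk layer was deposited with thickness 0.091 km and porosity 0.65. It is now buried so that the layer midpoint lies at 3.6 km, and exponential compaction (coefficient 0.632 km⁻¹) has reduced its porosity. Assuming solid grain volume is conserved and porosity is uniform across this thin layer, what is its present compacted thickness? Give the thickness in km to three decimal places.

0.034 km

Porosity at 3.6 km: phi = 0.65·exp(−0.632×3.6) = 0.0668
Solid-volume conservation: h(1−phi) = h₀(1−phi₀) ⇒ h = h₀·(1−phi₀)/(1−phi)
h = 0.091 × (1 − 0.65)/(1 − 0.0668) = 0.091 × 0.3751 = 0.0341 km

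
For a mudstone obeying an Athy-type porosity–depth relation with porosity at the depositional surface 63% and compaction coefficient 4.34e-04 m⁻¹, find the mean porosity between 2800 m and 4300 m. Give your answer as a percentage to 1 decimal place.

13.7%

Working in km (1 km = 1000 m; c in km⁻¹ = c in m⁻¹ × 1000):
⟨phi⟩ = (1/(Z₂−Z₁)) ∫ phi₀ e^(−cZ) dZ = phi₀·(e^(−c·Z₁) − e^(−c·Z₂)) / (c·(Z₂−Z₁))
e^(−0.434×2.8) = 0.2967; e^(−0.434×4.3) = 0.1547
⟨phi⟩ = 0.63 × (0.2967 − 0.1547) / (0.434 × 1.5) = 0.63 × 0.2180 = 0.1374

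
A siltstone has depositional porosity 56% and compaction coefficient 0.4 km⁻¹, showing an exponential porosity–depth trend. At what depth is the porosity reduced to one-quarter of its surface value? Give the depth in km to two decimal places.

phi/phi₀ = 1/4 ⇒ exp(−β·Z) = 1/4 ⇒ Z = ln(4) / β
Z = 1.3863 / 0.4 = 3.466 km

3.47 km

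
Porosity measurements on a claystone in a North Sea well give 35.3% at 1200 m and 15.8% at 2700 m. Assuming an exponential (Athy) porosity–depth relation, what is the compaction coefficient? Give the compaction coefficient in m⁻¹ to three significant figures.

0.000536 m⁻¹

Working in km (1 km = 1000 m; c in km⁻¹ = c in m⁻¹ × 1000):
Athy: φ(z) = φ₀ e^(−cz) ⇒ φ₁/φ₂ = e^{c(z₂−z₁)} ⇒ c = ln(φ₁/φ₂)/(z₂−z₁)
c = ln(0.353/0.158) / (2.7 − 1.2) = ln(2.234) / 1.5 = 0.8039 / 1.5 = 0.5359 km⁻¹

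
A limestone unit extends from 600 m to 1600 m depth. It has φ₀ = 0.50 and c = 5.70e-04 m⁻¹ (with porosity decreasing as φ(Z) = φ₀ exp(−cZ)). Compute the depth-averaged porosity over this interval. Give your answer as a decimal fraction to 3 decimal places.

Working in km (1 km = 1000 m; c in km⁻¹ = c in m⁻¹ × 1000):
⟨φ⟩ = (1/(Z₂−Z₁)) ∫ φ₀ e^(−cZ) dZ = φ₀·(e^(−c·Z₁) − e^(−c·Z₂)) / (c·(Z₂−Z₁))
e^(−0.57×0.6) = 0.7103; e^(−0.57×1.6) = 0.4017
⟨φ⟩ = 0.5 × (0.7103 − 0.4017) / (0.57 × 1) = 0.5 × 0.5415 = 0.2707

0.271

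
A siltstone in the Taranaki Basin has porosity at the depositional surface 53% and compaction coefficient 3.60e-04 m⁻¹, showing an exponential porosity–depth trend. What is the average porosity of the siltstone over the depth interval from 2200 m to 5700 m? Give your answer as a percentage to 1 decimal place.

Working in km (1 km = 1000 m; β in km⁻¹ = β in m⁻¹ × 1000):
⟨n⟩ = (1/(d₂−d₁)) ∫ n₀ e^(−βd) dd = n₀·(e^(−β·d₁) − e^(−β·d₂)) / (β·(d₂−d₁))
e^(−0.36×2.2) = 0.4529; e^(−0.36×5.7) = 0.1285
⟨n⟩ = 0.53 × (0.4529 − 0.1285) / (0.36 × 3.5) = 0.53 × 0.2575 = 0.1365

13.6%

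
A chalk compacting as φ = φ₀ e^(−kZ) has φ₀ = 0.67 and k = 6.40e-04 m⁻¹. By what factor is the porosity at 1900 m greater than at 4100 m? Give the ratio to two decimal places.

Working in km (1 km = 1000 m; k in km⁻¹ = k in m⁻¹ × 1000):
φ(Z₁)/φ(Z₂) = e^(−k·Z₁)/e^(−k·Z₂) = e^{k(Z₂−Z₁)}
= exp(0.64 × 2.2) = exp(1.408) = 4.0878

4.09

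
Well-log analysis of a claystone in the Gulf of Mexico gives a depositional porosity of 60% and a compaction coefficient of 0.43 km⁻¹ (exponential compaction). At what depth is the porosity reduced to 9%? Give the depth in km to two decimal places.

4.41 km

Invert Athy's law: z = ln(φ₀/φ) / k
z = ln(0.6/0.09) / 0.43 = ln(6.667) / 0.43 = 1.8971 / 0.43 = 4.412 km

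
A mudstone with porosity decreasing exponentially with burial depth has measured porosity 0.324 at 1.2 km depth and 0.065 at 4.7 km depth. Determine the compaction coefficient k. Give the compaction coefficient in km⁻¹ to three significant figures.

Athy: phi(Z) = phi₀ e^(−kZ) ⇒ phi₁/phi₂ = e^{k(Z₂−Z₁)} ⇒ k = ln(phi₁/phi₂)/(Z₂−Z₁)
k = ln(0.324/0.065) / (4.7 − 1.2) = ln(4.985) / 3.5 = 1.6064 / 3.5 = 0.459 km⁻¹

0.459 km⁻¹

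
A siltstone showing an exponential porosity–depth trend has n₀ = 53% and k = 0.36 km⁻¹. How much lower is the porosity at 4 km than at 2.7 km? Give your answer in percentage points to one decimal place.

n(2.7) = 0.53·e^(−0.36×2.7) = 0.2005
n(4) = 0.53·e^(−0.36×4) = 0.1256
Δn = 0.2005 − 0.1256 = 0.0749

7.5 percentage points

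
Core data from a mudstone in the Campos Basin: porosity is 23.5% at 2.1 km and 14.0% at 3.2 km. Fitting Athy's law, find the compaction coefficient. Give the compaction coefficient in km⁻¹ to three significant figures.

0.471 km⁻¹

Athy: n(z) = n₀ e^(−cz) ⇒ n₁/n₂ = e^{c(z₂−z₁)} ⇒ c = ln(n₁/n₂)/(z₂−z₁)
c = ln(0.235/0.14) / (3.2 − 2.1) = ln(1.679) / 1.1 = 0.5179 / 1.1 = 0.4709 km⁻¹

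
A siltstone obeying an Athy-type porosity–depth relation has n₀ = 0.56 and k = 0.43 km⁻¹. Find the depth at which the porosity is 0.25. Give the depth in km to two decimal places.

Invert Athy's law: Z = ln(n₀/n) / k
Z = ln(0.56/0.25) / 0.43 = ln(2.24) / 0.43 = 0.8065 / 0.43 = 1.876 km

1.88 km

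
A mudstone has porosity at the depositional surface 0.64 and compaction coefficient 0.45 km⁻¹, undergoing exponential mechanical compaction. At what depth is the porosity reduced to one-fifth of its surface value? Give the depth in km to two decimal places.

3.58 km

φ/φ₀ = 1/5 ⇒ exp(−β·Z) = 1/5 ⇒ Z = ln(5) / β
Z = 1.6094 / 0.45 = 3.577 km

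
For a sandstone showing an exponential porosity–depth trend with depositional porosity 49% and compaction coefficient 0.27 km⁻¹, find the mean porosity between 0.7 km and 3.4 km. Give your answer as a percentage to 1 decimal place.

28.8%

⟨φ⟩ = (1/(z₂−z₁)) ∫ φ₀ e^(−kz) dz = φ₀·(e^(−k·z₁) − e^(−k·z₂)) / (k·(z₂−z₁))
e^(−0.27×0.7) = 0.8278; e^(−0.27×3.4) = 0.3993
⟨φ⟩ = 0.49 × (0.8278 − 0.3993) / (0.27 × 2.7) = 0.49 × 0.5877 = 0.2880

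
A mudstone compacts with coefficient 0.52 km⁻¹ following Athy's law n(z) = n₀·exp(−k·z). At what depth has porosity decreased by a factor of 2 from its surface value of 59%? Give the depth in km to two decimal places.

1.33 km

n/n₀ = 1/2 ⇒ exp(−k·z) = 1/2 ⇒ z = ln(2) / k
z = 0.6931 / 0.52 = 1.333 km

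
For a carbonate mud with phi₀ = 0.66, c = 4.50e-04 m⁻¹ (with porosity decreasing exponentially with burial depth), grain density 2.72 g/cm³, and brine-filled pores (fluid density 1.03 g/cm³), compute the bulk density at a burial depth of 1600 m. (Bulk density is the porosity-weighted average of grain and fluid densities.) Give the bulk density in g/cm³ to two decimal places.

2.18 g/cm³

Working in km (1 km = 1000 m; c in km⁻¹ = c in m⁻¹ × 1000):
Porosity at depth: phi = 0.66·exp(−0.45×1.6) = 0.66×0.4868 = 0.3213
Bulk density: ρ_b = (1−phi)ρ_g + phi·ρ_f = 0.6787×2.72 + 0.3213×1.03
       = 1.846 + 0.331 = 2.177 g/cm³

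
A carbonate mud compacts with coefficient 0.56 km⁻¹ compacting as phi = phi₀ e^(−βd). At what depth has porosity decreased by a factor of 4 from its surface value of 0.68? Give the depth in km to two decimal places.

2.48 km

phi/phi₀ = 1/4 ⇒ exp(−β·d) = 1/4 ⇒ d = ln(4) / β
d = 1.3863 / 0.56 = 2.476 km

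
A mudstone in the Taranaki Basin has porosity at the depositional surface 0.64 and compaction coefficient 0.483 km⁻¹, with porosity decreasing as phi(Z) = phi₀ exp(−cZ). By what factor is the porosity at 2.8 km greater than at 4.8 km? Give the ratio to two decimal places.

phi(Z₁)/phi(Z₂) = e^(−c·Z₁)/e^(−c·Z₂) = e^{c(Z₂−Z₁)}
= exp(0.483 × 2) = exp(0.966) = 2.6274

2.63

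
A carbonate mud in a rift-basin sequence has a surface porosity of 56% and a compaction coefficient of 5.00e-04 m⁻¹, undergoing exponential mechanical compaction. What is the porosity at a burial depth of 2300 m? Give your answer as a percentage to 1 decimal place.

17.7%

Working in km (1 km = 1000 m; c in km⁻¹ = c in m⁻¹ × 1000):
φ = φ₀·exp(−c·d) = 0.56 × exp(−0.5 × 2.3) = 0.56 × exp(−1.15)
  = 0.56 × 0.3166 = 0.1773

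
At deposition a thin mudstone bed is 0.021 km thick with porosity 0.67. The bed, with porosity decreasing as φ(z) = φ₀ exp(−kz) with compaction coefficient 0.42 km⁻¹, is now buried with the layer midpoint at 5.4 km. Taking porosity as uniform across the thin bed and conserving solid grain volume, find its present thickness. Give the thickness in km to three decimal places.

Porosity at 5.4 km: φ = 0.67·exp(−0.42×5.4) = 0.0694
Solid-volume conservation: h(1−φ) = h₀(1−φ₀) ⇒ h = h₀·(1−φ₀)/(1−φ)
h = 0.021 × (1 − 0.67)/(1 − 0.0694) = 0.021 × 0.3546 = 0.0074 km

0.007 km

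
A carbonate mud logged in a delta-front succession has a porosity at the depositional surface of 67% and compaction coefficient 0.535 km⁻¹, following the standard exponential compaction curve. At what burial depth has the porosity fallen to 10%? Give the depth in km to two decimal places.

Invert Athy's law: z = ln(φ₀/φ) / c
z = ln(0.67/0.1) / 0.535 = ln(6.7) / 0.535 = 1.9021 / 0.535 = 3.555 km

3.56 km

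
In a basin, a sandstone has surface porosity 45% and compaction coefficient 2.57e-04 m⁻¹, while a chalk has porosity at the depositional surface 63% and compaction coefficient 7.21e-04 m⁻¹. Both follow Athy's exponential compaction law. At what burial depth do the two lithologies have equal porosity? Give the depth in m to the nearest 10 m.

Working in km (1 km = 1000 m; β in km⁻¹ = β in m⁻¹ × 1000):
Set phi₀ₐ e^(−βₐz) = phi₀ᵦ e^(−βᵦz) ⇒ ln(phi₀ₐ/phi₀ᵦ) = (βₐ − βᵦ)·z
z = ln(0.45/0.63) / (0.257 − 0.721) = -0.3365 / -0.464 = 0.725 km

730 m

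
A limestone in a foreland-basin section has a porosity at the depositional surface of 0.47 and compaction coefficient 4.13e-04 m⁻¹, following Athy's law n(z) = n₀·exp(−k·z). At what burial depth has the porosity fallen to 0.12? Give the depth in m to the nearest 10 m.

3310 m

Working in km (1 km = 1000 m; k in km⁻¹ = k in m⁻¹ × 1000):
Invert Athy's law: z = ln(n₀/n) / k
z = ln(0.47/0.12) / 0.413 = ln(3.917) / 0.413 = 1.3652 / 0.413 = 3.306 km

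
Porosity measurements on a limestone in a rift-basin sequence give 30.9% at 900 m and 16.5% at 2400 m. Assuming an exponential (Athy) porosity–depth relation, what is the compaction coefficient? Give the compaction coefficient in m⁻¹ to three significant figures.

Working in km (1 km = 1000 m; k in km⁻¹ = k in m⁻¹ × 1000):
Athy: phi(z) = phi₀ e^(−kz) ⇒ phi₁/phi₂ = e^{k(z₂−z₁)} ⇒ k = ln(phi₁/phi₂)/(z₂−z₁)
k = ln(0.309/0.165) / (2.4 − 0.9) = ln(1.873) / 1.5 = 0.6274 / 1.5 = 0.4183 km⁻¹

0.000418 m⁻¹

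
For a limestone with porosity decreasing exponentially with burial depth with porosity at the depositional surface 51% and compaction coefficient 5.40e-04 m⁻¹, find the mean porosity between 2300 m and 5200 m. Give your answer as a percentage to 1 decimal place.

Working in km (1 km = 1000 m; k in km⁻¹ = k in m⁻¹ × 1000):
⟨φ⟩ = (1/(z₂−z₁)) ∫ φ₀ e^(−kz) dz = φ₀·(e^(−k·z₁) − e^(−k·z₂)) / (k·(z₂−z₁))
e^(−0.54×2.3) = 0.2888; e^(−0.54×5.2) = 0.0603
⟨φ⟩ = 0.51 × (0.2888 − 0.0603) / (0.54 × 2.9) = 0.51 × 0.1459 = 0.0744

7.4%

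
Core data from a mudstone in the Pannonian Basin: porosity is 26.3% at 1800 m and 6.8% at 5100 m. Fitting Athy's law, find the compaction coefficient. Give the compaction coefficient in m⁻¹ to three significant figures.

Working in km (1 km = 1000 m; c in km⁻¹ = c in m⁻¹ × 1000):
Athy: φ(z) = φ₀ e^(−cz) ⇒ φ₁/φ₂ = e^{c(z₂−z₁)} ⇒ c = ln(φ₁/φ₂)/(z₂−z₁)
c = ln(0.263/0.068) / (5.1 − 1.8) = ln(3.868) / 3.3 = 1.3526 / 3.3 = 0.4099 km⁻¹

0.000410 m⁻¹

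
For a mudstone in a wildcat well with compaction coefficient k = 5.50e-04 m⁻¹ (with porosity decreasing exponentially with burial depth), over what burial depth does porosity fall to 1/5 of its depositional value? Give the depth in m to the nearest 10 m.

2930 m

Working in km (1 km = 1000 m; k in km⁻¹ = k in m⁻¹ × 1000):
phi/phi₀ = 1/5 ⇒ exp(−k·Z) = 1/5 ⇒ Z = ln(5) / k
Z = 1.6094 / 0.55 = 2.926 km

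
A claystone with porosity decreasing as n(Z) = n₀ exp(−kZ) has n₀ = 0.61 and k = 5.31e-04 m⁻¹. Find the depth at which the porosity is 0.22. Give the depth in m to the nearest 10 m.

Working in km (1 km = 1000 m; k in km⁻¹ = k in m⁻¹ × 1000):
Invert Athy's law: Z = ln(n₀/n) / k
Z = ln(0.61/0.22) / 0.531 = ln(2.773) / 0.531 = 1.0198 / 0.531 = 1.921 km

1920 m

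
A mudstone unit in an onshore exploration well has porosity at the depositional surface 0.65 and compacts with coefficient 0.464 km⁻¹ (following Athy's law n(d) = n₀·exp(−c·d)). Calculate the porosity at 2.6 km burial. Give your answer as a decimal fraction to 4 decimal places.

n = n₀·exp(−c·d) = 0.65 × exp(−0.464 × 2.6) = 0.65 × exp(−1.206)
  = 0.65 × 0.2993 = 0.1945

0.1945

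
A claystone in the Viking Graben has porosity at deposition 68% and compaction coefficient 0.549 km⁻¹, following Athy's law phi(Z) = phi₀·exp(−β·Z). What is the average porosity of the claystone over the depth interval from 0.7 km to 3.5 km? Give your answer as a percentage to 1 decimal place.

23.6%

⟨phi⟩ = (1/(Z₂−Z₁)) ∫ phi₀ e^(−βZ) dZ = phi₀·(e^(−β·Z₁) − e^(−β·Z₂)) / (β·(Z₂−Z₁))
e^(−0.549×0.7) = 0.6809; e^(−0.549×3.5) = 0.1464
⟨phi⟩ = 0.68 × (0.6809 − 0.1464) / (0.549 × 2.8) = 0.68 × 0.3477 = 0.2365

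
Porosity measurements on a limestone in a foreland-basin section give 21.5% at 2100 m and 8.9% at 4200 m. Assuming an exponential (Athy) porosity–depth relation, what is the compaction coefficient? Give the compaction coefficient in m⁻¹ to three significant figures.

Working in km (1 km = 1000 m; c in km⁻¹ = c in m⁻¹ × 1000):
Athy: n(Z) = n₀ e^(−cZ) ⇒ n₁/n₂ = e^{c(Z₂−Z₁)} ⇒ c = ln(n₁/n₂)/(Z₂−Z₁)
c = ln(0.215/0.089) / (4.2 − 2.1) = ln(2.416) / 2.1 = 0.8820 / 2.1 = 0.42 km⁻¹

0.000420 m⁻¹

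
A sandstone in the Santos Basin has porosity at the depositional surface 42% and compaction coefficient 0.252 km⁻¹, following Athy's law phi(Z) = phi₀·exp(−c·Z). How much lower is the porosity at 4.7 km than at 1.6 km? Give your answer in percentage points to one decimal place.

phi(1.6) = 0.42·e^(−0.252×1.6) = 0.2806
phi(4.7) = 0.42·e^(−0.252×4.7) = 0.1285
Δphi = 0.2806 − 0.1285 = 0.1521

15.2 percentage points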